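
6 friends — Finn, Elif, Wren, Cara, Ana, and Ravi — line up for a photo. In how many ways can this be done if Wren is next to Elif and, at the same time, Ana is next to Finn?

96

Treat {Wren,Elif} as one block (2 orders) and {Ana,Finn} as another (2 orders).
That leaves 4 units to arrange: 2 × 2 × 4! = 4 × 24 = 96.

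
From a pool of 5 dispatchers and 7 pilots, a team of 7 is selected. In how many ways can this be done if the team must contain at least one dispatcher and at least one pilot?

791

Unrestricted: C(12,7) = 792 ways to pick any 7 of the 12.
Selections missing a whole group: no dispatchers → C(7,7) = 1; no pilots → C(5,7) = 0.
Both groups omitted at once is impossible, so 792 − 1 = 791.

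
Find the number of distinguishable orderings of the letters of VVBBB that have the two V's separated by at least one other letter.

6

There are 5!/(3!·2!) = 10 arrangements of VVBBB in total.
Arrangements with the V's together: treat VV as one letter, giving (4)!/(3!) = 4.
Subtracting, 10 − 4 = 6 arrangements keep the V's apart.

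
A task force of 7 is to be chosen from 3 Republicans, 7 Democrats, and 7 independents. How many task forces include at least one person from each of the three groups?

Unrestricted: C(17,7) = 19448 ways to pick any 7 of the 17.
Subtract selections that omit an entire group: no Republicans → C(14,7) = 3432; no Democrats → C(10,7) = 120; no independents → C(10,7) = 120.
Add back selections omitting two groups (i.e. drawn from a single group): C(3,7) + C(7,7) + C(7,7) = 2.
By inclusion–exclusion: 19448 − 3672 + 2 = 15778.

15778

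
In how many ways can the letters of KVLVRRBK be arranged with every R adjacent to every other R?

Treat the 2 copies of R as a single block. The multiset to arrange is then {RR, B, K, K, L, V, V}, 7 items in all.
That gives (7)!/(2!·2!) = 1260 arrangements.

1260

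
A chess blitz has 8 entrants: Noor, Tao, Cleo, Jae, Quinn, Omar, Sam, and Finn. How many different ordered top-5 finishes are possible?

This is an ordered selection of 5 from 8: P(8,5).
That gives 8 × 7 × 6 × 5 × 4 = 6720.

6720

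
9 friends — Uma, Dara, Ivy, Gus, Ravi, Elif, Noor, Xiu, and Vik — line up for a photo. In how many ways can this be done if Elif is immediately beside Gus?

80640

Place the 7 others and the Elif-Gus pair as 8 objects in a line; the pair has 2 internal arrangements.
That gives 2 × 8! = 2 × 40320 = 80640.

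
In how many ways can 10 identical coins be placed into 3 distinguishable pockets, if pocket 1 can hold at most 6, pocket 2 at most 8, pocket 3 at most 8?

Without the upper bounds there are C(12,2) = 66 ways to split 10 among 3 pockets.
Subtract solutions that violate a single cap (substitute x_i' = x_i − (cap_i+1)): x_1 ≥ 7 gives C(5,2) = 10; x_2 ≥ 9 gives C(3,2) = 3; x_3 ≥ 9 gives C(3,2) = 3. Together 16.
No two caps can be exceeded simultaneously, so the pair terms are all 0.
By inclusion–exclusion the count is 66 − 16 + 0 = 50.

50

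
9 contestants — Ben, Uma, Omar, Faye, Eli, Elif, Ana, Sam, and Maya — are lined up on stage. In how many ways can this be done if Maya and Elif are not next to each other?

Of the 9! = 362880 arrangements, those with Maya and Elif adjacent number 2 × 8! = 80640 (treat the pair as a block with 2 internal orders).
So 362880 − 80640 = 282240 arrangements keep them apart.

282240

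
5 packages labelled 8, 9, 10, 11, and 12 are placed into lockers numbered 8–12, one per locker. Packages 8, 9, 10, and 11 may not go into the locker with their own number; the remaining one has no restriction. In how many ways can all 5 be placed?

53

Let Aᵢ (for 8 ≤ i ≤ 11) be the placements that put package i in its forbidden locker. Any j of these fix j positions, leaving (5−j)! ways to fill the rest, and there are C(4,j) ways to pick which j.
By inclusion–exclusion, the number of valid placements is Σ_{j=0}^{4} (−1)^j C(4,j)·(5−j)!.
Computing: 120 − 96 + 36 − 8 + 1 = 53.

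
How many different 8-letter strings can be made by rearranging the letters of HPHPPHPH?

Letter multiplicities in HPHPPHPH: H×4, P×4.
So there are 8! / (4!·4!) = 70 distinguishable arrangements.

70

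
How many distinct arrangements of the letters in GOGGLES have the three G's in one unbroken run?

Treat the 3 copies of G as a single block. The multiset to arrange is then {GGG, E, L, O, S}, 5 items in all.
All 5 items are distinct, so there are (5)! = 120 arrangements.

120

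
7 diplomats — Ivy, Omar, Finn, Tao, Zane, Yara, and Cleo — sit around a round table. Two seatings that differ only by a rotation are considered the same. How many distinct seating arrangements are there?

Fix one person's seat to break rotational symmetry; the remaining 6 people can be arranged in (6)! = 720 ways.

720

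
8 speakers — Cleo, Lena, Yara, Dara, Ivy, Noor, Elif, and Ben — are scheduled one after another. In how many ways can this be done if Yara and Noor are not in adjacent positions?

There are 8! = 40320 arrangements in all. If Yara and Noor are adjacent, merging them into one block gives 2·(7)! = 10080 arrangements.
So 40320 − 10080 = 30240 arrangements keep them apart.

30240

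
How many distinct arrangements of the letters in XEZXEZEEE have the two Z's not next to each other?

588

Total arrangements of XEZXEZEEE: 9!/(5!·2!·2!) = 756.
Arrangements with the Z's together: treat ZZ as one letter, giving (8)!/(5!·2!) = 168.
Hence 756 − 168 = 588.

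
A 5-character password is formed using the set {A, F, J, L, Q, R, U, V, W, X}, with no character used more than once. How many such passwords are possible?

30240

This is a permutation of 5 out of 10: P(10,5) = 10!/5!.
10 × 9 × 8 × 7 × 6 = 30240.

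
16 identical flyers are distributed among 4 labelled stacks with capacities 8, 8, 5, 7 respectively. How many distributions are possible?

Without the upper bounds there are C(19,3) = 969 ways to split 16 among 4 stacks.
Subtract solutions that violate a single cap (substitute x_i' = x_i − (cap_i+1)): x_1 ≥ 9 gives C(10,3) = 120; x_2 ≥ 9 gives C(10,3) = 120; x_3 ≥ 6 gives C(13,3) = 286; x_4 ≥ 8 gives C(11,3) = 165. Together 691.
Add back pairs where two caps are both exceeded: 0 + 4 + 0 + 4 + 0 + 10 = 18.
By inclusion–exclusion the count is 969 − 691 + 18 = 296.

296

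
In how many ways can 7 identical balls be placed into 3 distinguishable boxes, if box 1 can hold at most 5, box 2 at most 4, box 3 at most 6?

Ignoring the caps, the number of non-negative solutions to x_1+…+x_3 = 7 is C(9,2) = 36.
Subtract solutions that violate a single cap (substitute x_i' = x_i − (cap_i+1)): x_1 ≥ 6 gives C(3,2) = 3; x_2 ≥ 5 gives C(4,2) = 6; x_3 ≥ 7 gives C(2,2) = 1. Together 10.
No two caps can be exceeded simultaneously, so the pair terms are all 0.
By inclusion–exclusion the count is 36 − 10 + 0 = 26.

26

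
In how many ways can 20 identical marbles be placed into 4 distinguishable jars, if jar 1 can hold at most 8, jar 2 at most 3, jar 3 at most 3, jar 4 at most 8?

10

Without the upper bounds there are C(23,3) = 1771 ways to split 20 among 4 jars.
Subtract solutions that violate a single cap (substitute x_i' = x_i − (cap_i+1)): x_1 ≥ 9 gives C(14,3) = 364; x_2 ≥ 4 gives C(19,3) = 969; x_3 ≥ 4 gives C(19,3) = 969; x_4 ≥ 9 gives C(14,3) = 364. Together 2666.
Add back pairs where two caps are both exceeded: 120 + 120 + 10 + 455 + 120 + 120 = 945.
Subtract triples: 20 + 0 + 0 + 20 = 40.
By inclusion–exclusion the count is 1771 − 2666 + 945 − 40 = 10.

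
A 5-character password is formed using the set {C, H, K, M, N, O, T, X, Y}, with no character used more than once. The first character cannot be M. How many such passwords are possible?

13440

The first character has 9−1 = 8 choices (anything except M).
The remaining 4 characters are filled from the other 8 symbols without repetition: 8 × 7 × 6 × 5 = 1680.
Total: 8 × 1680 = 13440.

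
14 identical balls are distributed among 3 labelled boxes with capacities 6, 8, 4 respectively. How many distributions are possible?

15

By stars and bars, unrestricted non-negative solutions to x_1+…+x_3 = 14 number C(14+2,2) = 120.
Subtract solutions that violate a single cap (substitute x_i' = x_i − (cap_i+1)): x_1 ≥ 7 gives C(9,2) = 36; x_2 ≥ 9 gives C(7,2) = 21; x_3 ≥ 5 gives C(11,2) = 55. Together 112.
Add back pairs where two caps are both exceeded: 0 + 6 + 1 = 7.
By inclusion–exclusion the count is 120 − 112 + 7 = 15.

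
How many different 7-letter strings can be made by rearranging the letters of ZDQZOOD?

ZDQZOOD has 7 letters with D appearing twice, O appearing twice, and Z appearing twice.
The number of distinct arrangements is 7!/(2!·2!·2!) = 5040/8 = 630.

630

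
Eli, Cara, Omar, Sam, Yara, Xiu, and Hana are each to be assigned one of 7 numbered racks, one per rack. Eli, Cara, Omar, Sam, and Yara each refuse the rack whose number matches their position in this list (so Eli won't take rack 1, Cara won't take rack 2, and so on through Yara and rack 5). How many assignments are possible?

Let Aᵢ (for 1 ≤ i ≤ 5) be the placements that put person i in their forbidden rack. Any j of these fix j positions, leaving (7−j)! ways to fill the rest, and there are C(5,j) ways to pick which j.
By inclusion–exclusion, the number of valid placements is Σ_{j=0}^{5} (−1)^j C(5,j)·(7−j)!.
Computing: 5040 − 3600 + 1200 − 240 + 30 − 2 = 2428.

2428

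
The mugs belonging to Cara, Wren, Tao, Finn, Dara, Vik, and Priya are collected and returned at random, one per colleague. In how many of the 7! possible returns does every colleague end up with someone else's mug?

1854

Let Aᵢ be the assignments in which colleague i gets their own mug. We want the size of the complement of A₁∪…∪A_7.
By inclusion–exclusion this is Σ_{j=0}^{7} (−1)^j C(7,j)·(7−j)!.
Computing: 5040 − 5040 + 2520 − 840 + 210 − 42 + 7 − 1 = 1854.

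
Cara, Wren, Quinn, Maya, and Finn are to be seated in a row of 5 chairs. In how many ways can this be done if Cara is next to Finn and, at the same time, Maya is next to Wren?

24

Treat {Cara,Finn} as one block (2 orders) and {Maya,Wren} as another (2 orders).
That leaves 3 units to arrange: 2 × 2 × 3! = 4 × 6 = 24.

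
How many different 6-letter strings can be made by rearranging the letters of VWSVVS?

Letter multiplicities in VWSVVS: S×2, V×3, W×1.
So there are 6! / (3!·2!) = 60 distinguishable arrangements.

60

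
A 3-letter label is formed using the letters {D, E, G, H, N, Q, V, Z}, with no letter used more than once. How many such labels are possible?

Choose and order 3 of the 8 symbols: the first letter has 8 options, the next 7, then 6.
That product is 8 × 7 × 6 = 336.

336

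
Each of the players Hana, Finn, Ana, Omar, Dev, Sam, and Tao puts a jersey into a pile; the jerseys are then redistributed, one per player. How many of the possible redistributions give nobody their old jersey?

1854

Count assignments avoiding every fixed point. For any j of the 7 players fixed to their old jersey, the other 7−j can be arranged in (7−j)! ways.
By inclusion–exclusion this is Σ_{j=0}^{7} (−1)^j C(7,j)·(7−j)!.
Computing: 5040 − 5040 + 2520 − 840 + 210 − 42 + 7 − 1 = 1854.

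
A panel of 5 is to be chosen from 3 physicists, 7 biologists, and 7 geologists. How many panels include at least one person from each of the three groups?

3724

With no constraint there are C(17,5) = 6188 possible selections.
Selections missing a whole group: no physicists → C(14,5) = 2002; no biologists → C(10,5) = 252; no geologists → C(10,5) = 252.
Add back selections omitting two groups (i.e. drawn from a single group): C(3,5) + C(7,5) + C(7,5) = 42.
By inclusion–exclusion: 6188 − 2506 + 42 = 3724.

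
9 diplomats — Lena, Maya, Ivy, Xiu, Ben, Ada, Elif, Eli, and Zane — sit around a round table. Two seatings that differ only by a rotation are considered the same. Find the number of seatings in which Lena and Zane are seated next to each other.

10080

Treat {Lena, Zane} as one unit (2 internal orders) and seat the resulting 8 units around the table: (7)! circular arrangements.
So 2 × (7)! = 2 × 5040 = 10080.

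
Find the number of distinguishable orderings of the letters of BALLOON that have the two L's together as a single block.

Treat the 2 copies of L as a single block. The multiset to arrange is then {LL, A, B, N, O, O}, 6 items in all.
That gives (6)!/(2!) = 360 arrangements.

360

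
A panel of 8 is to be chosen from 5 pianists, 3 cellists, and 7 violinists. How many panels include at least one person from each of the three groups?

With no constraint there are C(15,8) = 6435 possible selections.
Subtract selections that omit an entire group: no pianists → C(10,8) = 45; no cellists → C(12,8) = 495; no violinists → C(8,8) = 1.
Add back selections omitting two groups (i.e. drawn from a single group): C(5,8) + C(3,8) + C(7,8) = 0.
By inclusion–exclusion: 6435 − 541 + 0 = 5894.

5894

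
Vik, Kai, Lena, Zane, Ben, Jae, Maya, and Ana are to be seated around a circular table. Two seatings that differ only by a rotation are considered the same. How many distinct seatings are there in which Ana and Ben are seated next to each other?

Glue Ana and Ben into a block (2 internal orders). Seating 7 units around a circle gives (6)! arrangements.
So 2 × (6)! = 2 × 720 = 1440.

1440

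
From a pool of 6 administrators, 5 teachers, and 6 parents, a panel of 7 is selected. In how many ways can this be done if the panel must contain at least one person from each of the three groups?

With no constraint there are C(17,7) = 19448 possible selections.
Subtract selections that omit an entire group: no administrators → C(11,7) = 330; no teachers → C(12,7) = 792; no parents → C(11,7) = 330.
Add back selections omitting two groups (i.e. drawn from a single group): C(6,7) + C(5,7) + C(6,7) = 0.
By inclusion–exclusion: 19448 − 1452 + 0 = 17996.

17996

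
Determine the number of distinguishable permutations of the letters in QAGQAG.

QAGQAG has 6 letters with A appearing twice, G appearing twice, and Q appearing twice.
So there are 6! / (2!·2!·2!) = 90 distinguishable arrangements.

90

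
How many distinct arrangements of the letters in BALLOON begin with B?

Fix B in the first position and arrange the remaining 6 letters.
Those 6 letters have L appearing twice and O appearing twice, giving (6)!/(2!·2!) = 180.

180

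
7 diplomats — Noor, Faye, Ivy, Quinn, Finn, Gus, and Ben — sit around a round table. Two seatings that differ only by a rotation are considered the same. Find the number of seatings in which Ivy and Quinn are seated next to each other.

240

Glue Ivy and Quinn into a block (2 internal orders). Seating 6 units around a circle gives (5)! arrangements.
So 2 × (5)! = 2 × 120 = 240.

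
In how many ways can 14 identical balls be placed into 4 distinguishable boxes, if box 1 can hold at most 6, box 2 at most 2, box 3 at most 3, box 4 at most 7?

30

Ignoring the caps, the number of non-negative solutions to x_1+…+x_4 = 14 is C(17,3) = 680.
Subtract solutions that violate a single cap (substitute x_i' = x_i − (cap_i+1)): x_1 ≥ 7 gives C(10,3) = 120; x_2 ≥ 3 gives C(14,3) = 364; x_3 ≥ 4 gives C(13,3) = 286; x_4 ≥ 8 gives C(9,3) = 84. Together 854.
Add back pairs where two caps are both exceeded: 35 + 20 + 0 + 120 + 20 + 10 = 205.
Subtract triples: 1 + 0 + 0 + 0 = 1.
By inclusion–exclusion the count is 680 − 854 + 205 − 1 = 30.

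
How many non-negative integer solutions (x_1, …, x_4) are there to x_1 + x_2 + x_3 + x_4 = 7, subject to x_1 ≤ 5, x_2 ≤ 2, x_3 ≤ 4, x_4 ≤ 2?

By stars and bars, unrestricted non-negative solutions to x_1+…+x_4 = 7 number C(7+3,3) = 120.
Subtract solutions that violate a single cap (substitute x_i' = x_i − (cap_i+1)): x_1 ≥ 6 gives C(4,3) = 4; x_2 ≥ 3 gives C(7,3) = 35; x_3 ≥ 5 gives C(5,3) = 10; x_4 ≥ 3 gives C(7,3) = 35. Together 84.
Add back pairs where two caps are both exceeded: 0 + 0 + 0 + 0 + 4 + 0 = 4.
By inclusion–exclusion the count is 120 − 84 + 4 = 40.

40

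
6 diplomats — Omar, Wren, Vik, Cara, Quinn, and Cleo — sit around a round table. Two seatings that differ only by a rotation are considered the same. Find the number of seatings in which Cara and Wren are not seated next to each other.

All circular seatings of 6 people number (5)! = 120.
Seatings with Cara beside Wren: treat them as a block with 2 internal orders, giving 2 × (4)! = 48.
Subtracting, 120 − 48 = 72.

72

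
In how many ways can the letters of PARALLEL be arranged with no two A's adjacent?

2520

There are 8!/(3!·2!) = 3360 arrangements of PARALLEL in total.
Arrangements with the A's together: treat AA as one letter, giving (7)!/(3!) = 840.
Subtracting, 3360 − 840 = 2520 arrangements keep the A's apart.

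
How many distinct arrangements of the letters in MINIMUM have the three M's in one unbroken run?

Treat the 3 copies of M as a single block. The multiset to arrange is then {MMM, I, I, N, U}, 5 items in all.
That gives (5)!/(2!) = 60 arrangements.

60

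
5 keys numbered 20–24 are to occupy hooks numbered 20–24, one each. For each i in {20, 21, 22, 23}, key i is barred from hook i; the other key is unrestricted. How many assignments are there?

Let Aᵢ (for 20 ≤ i ≤ 23) be the placements that put key i in its forbidden hook. Any j of these fix j positions, leaving (5−j)! ways to fill the rest, and there are C(4,j) ways to pick which j.
By inclusion–exclusion, the number of valid placements is Σ_{j=0}^{4} (−1)^j C(4,j)·(5−j)!.
Computing: 120 − 96 + 36 − 8 + 1 = 53.

53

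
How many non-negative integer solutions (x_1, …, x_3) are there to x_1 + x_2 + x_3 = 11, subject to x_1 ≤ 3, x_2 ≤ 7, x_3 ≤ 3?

By stars and bars, unrestricted non-negative solutions to x_1+…+x_3 = 11 number C(11+2,2) = 78.
Subtract solutions that violate a single cap (substitute x_i' = x_i − (cap_i+1)): x_1 ≥ 4 gives C(9,2) = 36; x_2 ≥ 8 gives C(5,2) = 10; x_3 ≥ 4 gives C(9,2) = 36. Together 82.
Add back pairs where two caps are both exceeded: 0 + 10 + 0 = 10.
By inclusion–exclusion the count is 78 − 82 + 10 = 6.

6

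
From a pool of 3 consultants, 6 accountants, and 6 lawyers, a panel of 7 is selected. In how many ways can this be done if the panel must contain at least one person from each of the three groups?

With no constraint there are C(15,7) = 6435 possible selections.
Selections missing a whole group: no consultants → C(12,7) = 792; no accountants → C(9,7) = 36; no lawyers → C(9,7) = 36.
Add back selections omitting two groups (i.e. drawn from a single group): C(3,7) + C(6,7) + C(6,7) = 0.
By inclusion–exclusion: 6435 − 864 + 0 = 5571.

5571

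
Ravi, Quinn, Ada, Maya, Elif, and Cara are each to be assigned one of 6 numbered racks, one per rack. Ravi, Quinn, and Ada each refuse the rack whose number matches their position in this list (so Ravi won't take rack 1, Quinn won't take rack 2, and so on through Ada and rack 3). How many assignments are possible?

426

Let Aᵢ (for i ∈ {1, 2, 3}) be the placements that put person i in their forbidden rack. Any j of these fix j positions, leaving (6−j)! ways to fill the rest, and there are C(3,j) ways to pick which j.
By inclusion–exclusion, the number of valid placements is Σ_{j=0}^{3} (−1)^j C(3,j)·(6−j)!.
Computing: 720 − 360 + 72 − 6 = 426.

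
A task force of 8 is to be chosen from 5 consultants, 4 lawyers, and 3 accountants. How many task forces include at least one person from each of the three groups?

485

With no constraint there are C(12,8) = 495 possible selections.
Selections missing a whole group: no consultants → C(7,8) = 0; no lawyers → C(8,8) = 1; no accountants → C(9,8) = 9.
Add back selections omitting two groups (i.e. drawn from a single group): C(5,8) + C(4,8) + C(3,8) = 0.
By inclusion–exclusion: 495 − 10 + 0 = 485.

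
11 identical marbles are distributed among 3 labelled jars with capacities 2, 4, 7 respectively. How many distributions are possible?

Without the upper bounds there are C(13,2) = 78 ways to split 11 among 3 jars.
Subtract solutions that violate a single cap (substitute x_i' = x_i − (cap_i+1)): x_1 ≥ 3 gives C(10,2) = 45; x_2 ≥ 5 gives C(8,2) = 28; x_3 ≥ 8 gives C(5,2) = 10. Together 83.
Add back pairs where two caps are both exceeded: 10 + 1 + 0 = 11.
By inclusion–exclusion the count is 78 − 83 + 11 = 6.

6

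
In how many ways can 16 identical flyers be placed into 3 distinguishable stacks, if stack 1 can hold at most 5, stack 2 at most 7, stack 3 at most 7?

10

Without the upper bounds there are C(18,2) = 153 ways to split 16 among 3 stacks.
Subtract solutions that violate a single cap (substitute x_i' = x_i − (cap_i+1)): x_1 ≥ 6 gives C(12,2) = 66; x_2 ≥ 8 gives C(10,2) = 45; x_3 ≥ 8 gives C(10,2) = 45. Together 156.
Add back pairs where two caps are both exceeded: 6 + 6 + 1 = 13.
By inclusion–exclusion the count is 153 − 156 + 13 = 10.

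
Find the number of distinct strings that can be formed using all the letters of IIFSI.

20

IIFSI has 5 letters with I appearing 3 times.
The number of distinct arrangements is 5!/(3!) = 120/6 = 20.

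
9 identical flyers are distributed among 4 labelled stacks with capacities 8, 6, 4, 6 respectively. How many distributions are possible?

164

Without the upper bounds there are C(12,3) = 220 ways to split 9 among 4 stacks.
Subtract solutions that violate a single cap (substitute x_i' = x_i − (cap_i+1)): x_1 ≥ 9 gives C(3,3) = 1; x_2 ≥ 7 gives C(5,3) = 10; x_3 ≥ 5 gives C(7,3) = 35; x_4 ≥ 7 gives C(5,3) = 10. Together 56.
No two caps can be exceeded simultaneously, so the pair terms are all 0.
By inclusion–exclusion the count is 220 − 56 + 0 = 164.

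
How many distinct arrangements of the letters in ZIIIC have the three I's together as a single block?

6

Treat the 3 copies of I as a single block. The multiset to arrange is then {III, C, Z}, 3 items in all.
All 3 items are distinct, so there are (3)! = 6 arrangements.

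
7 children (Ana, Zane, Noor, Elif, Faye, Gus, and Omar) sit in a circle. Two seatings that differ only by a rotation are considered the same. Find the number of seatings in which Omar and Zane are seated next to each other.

Glue Omar and Zane into a block (2 internal orders). Seating 6 units around a circle gives (5)! arrangements.
So 2 × (5)! = 2 × 120 = 240.

240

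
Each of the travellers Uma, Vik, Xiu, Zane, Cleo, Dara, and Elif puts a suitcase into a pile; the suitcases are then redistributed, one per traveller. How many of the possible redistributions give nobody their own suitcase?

1854

Count assignments avoiding every fixed point. For any j of the 7 travellers fixed to their own suitcase, the other 7−j can be arranged in (7−j)! ways.
By inclusion–exclusion this is Σ_{j=0}^{7} (−1)^j C(7,j)·(7−j)!.
Computing: 5040 − 5040 + 2520 − 840 + 210 − 42 + 7 − 1 = 1854.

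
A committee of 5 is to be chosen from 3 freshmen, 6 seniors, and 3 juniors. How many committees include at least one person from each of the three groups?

540

Unrestricted: C(12,5) = 792 ways to pick any 5 of the 12.
Selections missing a whole group: no freshmen → C(9,5) = 126; no seniors → C(6,5) = 6; no juniors → C(9,5) = 126.
Add back selections omitting two groups (i.e. drawn from a single group): C(3,5) + C(6,5) + C(3,5) = 6.
By inclusion–exclusion: 792 − 258 + 6 = 540.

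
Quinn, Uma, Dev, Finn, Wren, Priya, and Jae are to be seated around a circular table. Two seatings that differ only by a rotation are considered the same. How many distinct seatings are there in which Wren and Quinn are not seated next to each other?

480

All circular seatings of 7 people number (6)! = 720.
Seatings with Wren beside Quinn: treat them as a block with 2 internal orders, giving 2 × (5)! = 240.
Subtracting, 720 − 240 = 480.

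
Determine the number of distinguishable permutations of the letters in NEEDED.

The 6 letters of NEEDED have repeats: D appearing twice and E appearing 3 times.
Dividing 6! = 720 by 3!·2! = 12 for the repeated letters gives 60.

60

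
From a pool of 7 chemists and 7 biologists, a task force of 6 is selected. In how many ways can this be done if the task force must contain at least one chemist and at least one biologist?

Total 6-person selections from all 14: C(14,6) = 3003.
Selections missing a whole group: no chemists → C(7,6) = 7; no biologists → C(7,6) = 7.
Both groups omitted at once is impossible, so 3003 − 14 = 2989.

2989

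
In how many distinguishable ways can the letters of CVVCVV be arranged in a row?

Letter multiplicities in CVVCVV: C×2, V×4.
So there are 6! / (4!·2!) = 15 distinguishable arrangements.

15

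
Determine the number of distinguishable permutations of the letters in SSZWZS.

60

Letter multiplicities in SSZWZS: S×3, W×1, Z×2.
So there are 6! / (3!·2!) = 60 distinguishable arrangements.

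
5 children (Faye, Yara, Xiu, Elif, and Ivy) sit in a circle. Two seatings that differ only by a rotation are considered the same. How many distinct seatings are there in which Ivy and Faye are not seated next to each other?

All circular seatings of 5 people number (4)! = 24.
Seatings with Ivy beside Faye: treat them as a block with 2 internal orders, giving 2 × (3)! = 12.
Subtracting, 24 − 12 = 12.

12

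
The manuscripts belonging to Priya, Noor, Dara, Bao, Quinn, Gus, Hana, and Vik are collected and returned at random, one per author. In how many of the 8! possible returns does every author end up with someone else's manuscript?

14833

This is the derangement count D_8: permutations of 8 items with no fixed point.
By inclusion–exclusion this is Σ_{j=0}^{8} (−1)^j C(8,j)·(8−j)!.
Computing: 40320 − 40320 + 20160 − 6720 + 1680 − 336 + 56 − 8 + 1 = 14833.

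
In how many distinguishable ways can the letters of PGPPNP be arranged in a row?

30

The 6 letters of PGPPNP have repeats: P appearing 4 times.
Dividing 6! = 720 by 4! = 24 for the repeated letters gives 30.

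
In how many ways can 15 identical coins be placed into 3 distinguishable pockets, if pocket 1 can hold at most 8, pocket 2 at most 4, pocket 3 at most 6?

Without the upper bounds there are C(17,2) = 136 ways to split 15 among 3 pockets.
Subtract solutions that violate a single cap (substitute x_i' = x_i − (cap_i+1)): x_1 ≥ 9 gives C(8,2) = 28; x_2 ≥ 5 gives C(12,2) = 66; x_3 ≥ 7 gives C(10,2) = 45. Together 139.
Add back pairs where two caps are both exceeded: 3 + 0 + 10 = 13.
By inclusion–exclusion the count is 136 − 139 + 13 = 10.

10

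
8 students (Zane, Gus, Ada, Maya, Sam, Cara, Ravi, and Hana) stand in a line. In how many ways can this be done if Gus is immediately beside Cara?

10080

Treat {Gus, Cara} as a single unit. There are 7 units to order, and the pair itself can be ordered 2 ways.
So the count is 2·(7)! = 10080.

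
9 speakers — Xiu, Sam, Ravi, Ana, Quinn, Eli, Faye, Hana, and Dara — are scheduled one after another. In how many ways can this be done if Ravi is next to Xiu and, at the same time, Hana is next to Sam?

Treat {Ravi,Xiu} as one block (2 orders) and {Hana,Sam} as another (2 orders).
That leaves 7 units to arrange: 2 × 2 × 7! = 4 × 5040 = 20160.

20160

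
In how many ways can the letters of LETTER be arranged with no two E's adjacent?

120

Total arrangements of LETTER: 6!/(2!·2!) = 180.
Arrangements with the E's together: treat EE as one letter, giving (5)!/(2!) = 60.
Hence 180 − 60 = 120.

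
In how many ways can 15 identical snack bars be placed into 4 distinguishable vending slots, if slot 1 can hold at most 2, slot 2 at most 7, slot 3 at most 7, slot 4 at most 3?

30

Ignoring the caps, the number of non-negative solutions to x_1+…+x_4 = 15 is C(18,3) = 816.
Subtract solutions that violate a single cap (substitute x_i' = x_i − (cap_i+1)): x_1 ≥ 3 gives C(15,3) = 455; x_2 ≥ 8 gives C(10,3) = 120; x_3 ≥ 8 gives C(10,3) = 120; x_4 ≥ 4 gives C(14,3) = 364. Together 1059.
Add back pairs where two caps are both exceeded: 35 + 35 + 165 + 0 + 20 + 20 = 275.
Subtract triples: 0 + 1 + 1 + 0 = 2.
By inclusion–exclusion the count is 816 − 1059 + 275 − 2 = 30.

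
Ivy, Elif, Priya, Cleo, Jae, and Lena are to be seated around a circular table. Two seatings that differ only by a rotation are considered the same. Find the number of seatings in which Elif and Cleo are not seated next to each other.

Without the restriction there are (5)! = 120 seatings.
Those with Elif next to Cleo: fuse the pair into one unit and seat 5 units around a circle — 2·(4)! = 48.
Subtracting, 120 − 48 = 72.

72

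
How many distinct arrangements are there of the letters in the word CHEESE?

120

The 6 letters of CHEESE have repeats: E appearing 3 times.
Dividing 6! = 720 by 3! = 6 for the repeated letters gives 120.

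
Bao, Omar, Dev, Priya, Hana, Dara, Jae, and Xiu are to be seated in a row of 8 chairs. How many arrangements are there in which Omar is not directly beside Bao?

Of the 8! = 40320 arrangements, those with Omar and Bao adjacent number 2 × 7! = 10080 (treat the pair as a block with 2 internal orders).
Complementary counting: 40320 − 10080 = 30240.

30240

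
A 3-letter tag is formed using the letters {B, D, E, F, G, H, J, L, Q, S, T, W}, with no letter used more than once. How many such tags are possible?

Choose and order 3 of the 12 symbols: the first letter has 12 options, the next 11, then 10.
12 × 11 × 10 = 1320.

1320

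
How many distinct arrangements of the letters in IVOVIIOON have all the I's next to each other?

Treat the 3 copies of I as a single block. The multiset to arrange is then {III, N, O, O, O, V, V}, 7 items in all.
That gives (7)!/(3!·2!) = 420 arrangements.

420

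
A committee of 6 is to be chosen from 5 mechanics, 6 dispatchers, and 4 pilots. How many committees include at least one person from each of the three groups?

4250

Unrestricted: C(15,6) = 5005 ways to pick any 6 of the 15.
Subtract selections that omit an entire group: no mechanics → C(10,6) = 210; no dispatchers → C(9,6) = 84; no pilots → C(11,6) = 462.
Add back selections omitting two groups (i.e. drawn from a single group): C(5,6) + C(6,6) + C(4,6) = 1.
By inclusion–exclusion: 5005 − 756 + 1 = 4250.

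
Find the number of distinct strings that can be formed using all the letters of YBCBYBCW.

1680

Letter multiplicities in YBCBYBCW: B×3, C×2, W×1, Y×2.
The number of distinct arrangements is 8!/(3!·2!·2!) = 40320/24 = 1680.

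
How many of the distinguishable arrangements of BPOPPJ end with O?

With the last slot taken by O, it remains to arrange the other 5 letters (BPPPJ).
Those 5 letters have P appearing 3 times, giving (5)!/(3!) = 20.

20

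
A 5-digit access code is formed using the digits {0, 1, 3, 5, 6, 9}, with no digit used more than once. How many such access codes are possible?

This is a permutation of 5 out of 6: P(6,5) = 6!/1!.
That product is 6 × 5 × 4 × 3 × 2 = 720.

720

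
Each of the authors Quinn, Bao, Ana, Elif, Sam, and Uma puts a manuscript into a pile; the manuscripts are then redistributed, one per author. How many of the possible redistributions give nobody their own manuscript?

265

Count assignments avoiding every fixed point. For any j of the 6 authors fixed to their own manuscript, the other 6−j can be arranged in (6−j)! ways.
By inclusion–exclusion this is Σ_{j=0}^{6} (−1)^j C(6,j)·(6−j)!.
Computing: 720 − 720 + 360 − 120 + 30 − 6 + 1 = 265.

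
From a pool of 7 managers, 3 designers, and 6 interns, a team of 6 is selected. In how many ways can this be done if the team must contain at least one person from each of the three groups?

Total 6-person selections from all 16: C(16,6) = 8008.
Subtract selections that omit an entire group: no managers → C(9,6) = 84; no designers → C(13,6) = 1716; no interns → C(10,6) = 210.
Add back selections omitting two groups (i.e. drawn from a single group): C(7,6) + C(3,6) + C(6,6) = 8.
By inclusion–exclusion: 8008 − 2010 + 8 = 6006.

6006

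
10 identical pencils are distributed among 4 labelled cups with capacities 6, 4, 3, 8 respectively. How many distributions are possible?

126

Ignoring the caps, the number of non-negative solutions to x_1+…+x_4 = 10 is C(13,3) = 286.
Subtract solutions that violate a single cap (substitute x_i' = x_i − (cap_i+1)): x_1 ≥ 7 gives C(6,3) = 20; x_2 ≥ 5 gives C(8,3) = 56; x_3 ≥ 4 gives C(9,3) = 84; x_4 ≥ 9 gives C(4,3) = 4. Together 164.
Add back pairs where two caps are both exceeded: 0 + 0 + 0 + 4 + 0 + 0 = 4.
By inclusion–exclusion the count is 286 − 164 + 4 = 126.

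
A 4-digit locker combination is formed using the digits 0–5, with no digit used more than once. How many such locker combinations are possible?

This is a permutation of 4 out of 6: P(6,4) = 6!/2!.
6 × 5 × 4 × 3 = 360.

360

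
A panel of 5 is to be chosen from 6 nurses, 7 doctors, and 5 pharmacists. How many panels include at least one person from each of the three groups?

Total 5-person selections from all 18: C(18,5) = 8568.
Subtract selections that omit an entire group: no nurses → C(12,5) = 792; no doctors → C(11,5) = 462; no pharmacists → C(13,5) = 1287.
Add back selections omitting two groups (i.e. drawn from a single group): C(6,5) + C(7,5) + C(5,5) = 28.
By inclusion–exclusion: 8568 − 2541 + 28 = 6055.

6055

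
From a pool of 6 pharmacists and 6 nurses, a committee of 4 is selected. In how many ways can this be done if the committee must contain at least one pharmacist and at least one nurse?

Unrestricted: C(12,4) = 495 ways to pick any 4 of the 12.
Subtract selections that omit an entire group: no pharmacists → C(6,4) = 15; no nurses → C(6,4) = 15.
Both groups omitted at once is impossible, so 495 − 30 = 465.

465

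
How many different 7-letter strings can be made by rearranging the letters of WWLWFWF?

105

The 7 letters of WWLWFWF have repeats: F appearing twice and W appearing 4 times.
The number of distinct arrangements is 7!/(4!·2!) = 5040/48 = 105.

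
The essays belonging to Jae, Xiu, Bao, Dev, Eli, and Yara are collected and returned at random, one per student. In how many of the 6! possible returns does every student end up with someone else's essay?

This is the derangement count D_6: permutations of 6 items with no fixed point.
By inclusion–exclusion this is Σ_{j=0}^{6} (−1)^j C(6,j)·(6−j)!.
Computing: 720 − 720 + 360 − 120 + 30 − 6 + 1 = 265.

265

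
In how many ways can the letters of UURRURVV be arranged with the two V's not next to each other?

420

There are 8!/(3!·3!·2!) = 560 arrangements of UURRURVV in total.
If the two V's are adjacent, glue them into one block, leaving 7 items to arrange: (7)!/(3!·3!) = 140 ways.
Subtracting, 560 − 140 = 420 arrangements keep the V's apart.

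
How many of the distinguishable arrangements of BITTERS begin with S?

360

Fix S in the first position and arrange the remaining 6 letters.
Those 6 letters have T appearing twice, giving (6)!/(2!) = 360.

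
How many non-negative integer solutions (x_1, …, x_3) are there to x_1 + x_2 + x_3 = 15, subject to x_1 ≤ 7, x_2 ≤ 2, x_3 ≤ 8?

6

Ignoring the caps, the number of non-negative solutions to x_1+…+x_3 = 15 is C(17,2) = 136.
Subtract solutions that violate a single cap (substitute x_i' = x_i − (cap_i+1)): x_1 ≥ 8 gives C(9,2) = 36; x_2 ≥ 3 gives C(14,2) = 91; x_3 ≥ 9 gives C(8,2) = 28. Together 155.
Add back pairs where two caps are both exceeded: 15 + 0 + 10 = 25.
By inclusion–exclusion the count is 136 − 155 + 25 = 6.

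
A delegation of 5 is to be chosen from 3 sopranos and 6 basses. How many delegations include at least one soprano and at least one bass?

120

Unrestricted: C(9,5) = 126 ways to pick any 5 of the 9.
Selections missing a whole group: no sopranos → C(6,5) = 6; no basses → C(3,5) = 0.
Both groups omitted at once is impossible, so 126 − 6 = 120.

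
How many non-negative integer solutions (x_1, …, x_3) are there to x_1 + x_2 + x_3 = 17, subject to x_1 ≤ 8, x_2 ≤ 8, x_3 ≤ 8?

36

Ignoring the caps, the number of non-negative solutions to x_1+…+x_3 = 17 is C(19,2) = 171.
Subtract solutions that violate a single cap (substitute x_i' = x_i − (cap_i+1)): x_1 ≥ 9 gives C(10,2) = 45; x_2 ≥ 9 gives C(10,2) = 45; x_3 ≥ 9 gives C(10,2) = 45. Together 135.
No two caps can be exceeded simultaneously, so the pair terms are all 0.
By inclusion–exclusion the count is 171 − 135 + 0 = 36.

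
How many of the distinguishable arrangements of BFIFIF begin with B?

Fix B in the first position and arrange the remaining 5 letters.
Those 5 letters have F appearing 3 times and I appearing twice, giving (5)!/(3!·2!) = 10.

10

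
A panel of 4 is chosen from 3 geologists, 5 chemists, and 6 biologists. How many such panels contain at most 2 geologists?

Split by how many geologists are chosen (0 through 2).
Sum: C(3,0)·C(11,4) + C(3,1)·C(11,3) + C(3,2)·C(11,2) = 330 + 495 + 165 = 990.

990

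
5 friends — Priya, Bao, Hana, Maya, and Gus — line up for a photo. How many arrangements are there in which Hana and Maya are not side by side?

72

There are 5! = 120 arrangements in all. If Hana and Maya are adjacent, merging them into one block gives 2·(4)! = 48 arrangements.
So 120 − 48 = 72 arrangements keep them apart.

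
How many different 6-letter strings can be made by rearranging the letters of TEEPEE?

Letter multiplicities in TEEPEE: E×4, P×1, T×1.
So there are 6! / (4!) = 30 distinguishable arrangements.

30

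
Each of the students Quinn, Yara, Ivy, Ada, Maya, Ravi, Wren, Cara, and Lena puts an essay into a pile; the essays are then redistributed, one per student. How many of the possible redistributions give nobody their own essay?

Count assignments avoiding every fixed point. For any j of the 9 students fixed to their own essay, the other 9−j can be arranged in (9−j)! ways.
By inclusion–exclusion this is Σ_{j=0}^{9} (−1)^j C(9,j)·(9−j)!.
Computing: 362880 − 362880 + 181440 − 60480 + 15120 − 3024 + 504 − 72 + 9 − 1 = 133496.

133496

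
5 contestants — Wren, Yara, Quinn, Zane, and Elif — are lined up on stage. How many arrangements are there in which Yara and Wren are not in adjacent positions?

72

There are 5! = 120 arrangements in all. If Yara and Wren are adjacent, merging them into one block gives 2·(4)! = 48 arrangements.
Complementary counting: 120 − 48 = 72.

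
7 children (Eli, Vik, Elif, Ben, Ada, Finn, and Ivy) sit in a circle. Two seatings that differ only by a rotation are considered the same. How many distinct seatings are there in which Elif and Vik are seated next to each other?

240

Treat {Elif, Vik} as one unit (2 internal orders) and seat the resulting 6 units around the table: (5)! circular arrangements.
So 2 × (5)! = 2 × 120 = 240.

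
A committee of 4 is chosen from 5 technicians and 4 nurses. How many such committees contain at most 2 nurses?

105

Split by how many nurses are chosen (0 through 2).
Sum: C(4,0)·C(5,4) + C(4,1)·C(5,3) + C(4,2)·C(5,2) = 5 + 40 + 60 = 105.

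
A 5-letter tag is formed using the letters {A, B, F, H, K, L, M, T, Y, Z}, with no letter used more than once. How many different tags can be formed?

Choose and order 5 of the 10 symbols: the first letter has 10 options, the next 9, and so on down to 6.
10 × 9 × 8 × 7 × 6 = 30240.

30240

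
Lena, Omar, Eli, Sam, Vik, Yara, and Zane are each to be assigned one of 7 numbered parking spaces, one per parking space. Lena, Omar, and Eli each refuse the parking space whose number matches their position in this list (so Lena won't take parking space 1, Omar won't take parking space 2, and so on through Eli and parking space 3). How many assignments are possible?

Let Aᵢ (for i ∈ {1, 2, 3}) be the placements that put person i in their forbidden parking space. Any j of these fix j positions, leaving (7−j)! ways to fill the rest, and there are C(3,j) ways to pick which j.
By inclusion–exclusion, the number of valid placements is Σ_{j=0}^{3} (−1)^j C(3,j)·(7−j)!.
Computing: 5040 − 2160 + 360 − 24 = 3216.

3216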